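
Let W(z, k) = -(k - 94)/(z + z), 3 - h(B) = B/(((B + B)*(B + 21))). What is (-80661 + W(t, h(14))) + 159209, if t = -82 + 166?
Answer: 923730851/11760 ≈ 78549.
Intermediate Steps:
t = 84
h(B) = 3 - 1/(2*(21 + B)) (h(B) = 3 - B/((B + B)*(B + 21)) = 3 - B/((2*B)*(21 + B)) = 3 - B/(2*B*(21 + B)) = 3 - B*1/(2*B*(21 + B)) = 3 - 1/(2*(21 + B)))
W(z, k) = -(-94 + k)/(2*z)
(-80661 + W(t, h(14))) + 159209 = (-80661 + (1/2)*(94 - (125 + 6*14)/(2*(21 + 14)))/84) + 159209 = (-80661 + (1/2)*(1/84)*(94 - (125 + 84)/(2*35))) + 159209 = (-80661 + (1/2)*(1/84)*(94 - 209/(2*35))) + 159209 = (-80661 + (1/2)*(1/84)*(94 - 1*209/70)) + 159209 = (-80661 + (1/2)*(1/84)*(94 - 209/70)) + 159209 = (-80661 + (1/2)*(1/84)*(6371/70)) + 159209 = (-80661 + 6371/11760) + 159209 = -948566989/11760 + 159209 = 923730851/11760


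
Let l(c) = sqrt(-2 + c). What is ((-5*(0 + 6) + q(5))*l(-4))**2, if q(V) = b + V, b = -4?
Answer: -5046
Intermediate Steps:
q(V) = -4 + V
((-5*(0 + 6) + q(5))*l(-4))**2 = ((-5*(0 + 6) + (-4 + 5))*sqrt(-2 - 4))**2 = ((-5*6 + 1)*sqrt(-6))**2 = ((-30 + 1)*(I*sqrt(6)))**2 = (-29*I*sqrt(6))**2 = -5046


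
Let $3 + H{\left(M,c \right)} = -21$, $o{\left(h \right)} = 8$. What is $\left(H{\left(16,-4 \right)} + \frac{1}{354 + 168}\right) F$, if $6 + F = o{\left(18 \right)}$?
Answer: $- \frac{12527}{261} \approx -47.996$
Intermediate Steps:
$H{\left(M,c \right)} = -24$ ($H{\left(M,c \right)} = -3 - 21 = -24$)
$F = 2$ ($F = -6 + 8 = 2$)
$\left(H{\left(16,-4 \right)} + \frac{1}{354 + 168}\right) F = \left(-24 + \frac{1}{354 + 168}\right) 2 = \left(-24 + \frac{1}{522}\right) 2 = \left(- \frac{12527}{522}\right) 2 = - \frac{12527}{261}$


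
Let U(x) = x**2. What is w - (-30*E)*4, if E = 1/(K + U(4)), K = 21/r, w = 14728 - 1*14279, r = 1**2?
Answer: 16733/37 ≈ 452.24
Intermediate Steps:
r = 1
w = 449 (w = 14728 - 14279 = 449)
K = 21 (K = 21/1 = 21*1 = 21)
E = 1/37 (E = 1/(21 + 4**2) = 1/(21 + 16) = 1/37 ≈ 0.027027)
w - (-30*E)*4 = 449 - (-30*1/37)*4 = 449 - (-30)*4/37 = 449 - 1*(-120/37) = 449 + 120/37 = 16733/37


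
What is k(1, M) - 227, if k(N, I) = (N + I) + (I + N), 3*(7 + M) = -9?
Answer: -245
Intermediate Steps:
M = -10 (M = -7 + (1/3)*(-9) = -7 - 3 = -10)
k(N, I) = 2*I + 2*N (k(N, I) = (I + N) + (I + N) = 2*I + 2*N)
k(1, M) - 227 = (2*(-10) + 2*1) - 227 = (-20 + 2) - 227 = -18 - 227 = -245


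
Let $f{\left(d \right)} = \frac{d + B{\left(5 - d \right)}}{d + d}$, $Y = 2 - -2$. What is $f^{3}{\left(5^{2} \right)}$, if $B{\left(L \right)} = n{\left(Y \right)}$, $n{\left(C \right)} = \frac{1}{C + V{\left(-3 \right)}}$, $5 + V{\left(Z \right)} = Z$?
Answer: $\frac{970299}{8000000} \approx 0.12129$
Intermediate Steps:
$V{\left(Z \right)} = -5 + Z$
$Y = 4$ ($Y = 2 + 2 = 4$)
$n{\left(C \right)} = \frac{1}{-8 + C}$ ($n{\left(C \right)} = \frac{1}{C - 8} = \frac{1}{-8 + C}$)
$B{\left(L \right)} = - \frac{1}{4}$ ($B{\left(L \right)} = \frac{1}{-8 + 4} = \frac{1}{-4} = - \frac{1}{4}$)
$f{\left(d \right)} = \frac{- \frac{1}{4} + d}{2 d}$ ($f{\left(d \right)} = \frac{d - \frac{1}{4}}{d + d} = \frac{- \frac{1}{4} + d}{2 d}$)
$f^{3}{\left(5^{2} \right)} = \left(\frac{-1 + 4 \cdot 5^{2}}{8 \cdot 5^{2}}\right)^{3} = \left(\frac{-1 + 4 \cdot 25}{8 \cdot 25}\right)^{3} = \left(\frac{1}{8} \cdot \frac{1}{25} \left(-1 + 100\right)\right)^{3} = \left(\frac{1}{8} \cdot \frac{1}{25} \cdot 99\right)^{3} = \left(\frac{99}{200}\right)^{3} = \frac{970299}{8000000}$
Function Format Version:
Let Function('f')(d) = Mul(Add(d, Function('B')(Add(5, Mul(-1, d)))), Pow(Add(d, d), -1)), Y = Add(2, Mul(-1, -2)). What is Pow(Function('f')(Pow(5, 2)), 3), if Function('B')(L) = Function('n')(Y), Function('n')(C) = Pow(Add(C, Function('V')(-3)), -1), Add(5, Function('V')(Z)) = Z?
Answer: Rational(970299, 8000000) ≈ 0.12129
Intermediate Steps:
Function('V')(Z) = Add(-5, Z)
Y = 4 (Y = Add(2, 2) = 4)
Function('n')(C) = Pow(Add(-8, C), -1) (Function('n')(C) = Pow(Add(C, Add(-5, -3)), -1) = Pow(Add(C, -8), -1) = Pow(Add(-8, C), -1))
Function('B')(L) = Rational(-1, 4) (Function('B')(L) = Pow(Add(-8, 4), -1) = Pow(-4, -1) = Rational(-1, 4))
Function('f')(d) = Mul(Rational(1, 2), Pow(d, -1), Add(Rational(-1, 4), d)) (Function('f')(d) = Mul(Add(d, Rational(-1, 4)), Pow(Add(d, d), -1)) = Mul(Add(Rational(-1, 4), d), Pow(Mul(2, d), -1)) = Mul(Add(Rational(-1, 4), d), Mul(Rational(1, 2), Pow(d, -1))) = Mul(Rational(1, 2), Pow(d, -1), Add(Rational(-1, 4), d)))
Pow(Function('f')(Pow(5, 2)), 3) = Pow(Mul(Rational(1, 8), Pow(Pow(5, 2), -1), Add(-1, Mul(4, Pow(5, 2)))), 3) = Pow(Mul(Rational(1, 8), Pow(25, -1), Add(-1, Mul(4, 25))), 3) = Pow(Mul(Rational(1, 8), Rational(1, 25), Add(-1, 100)), 3) = Pow(Mul(Rational(1, 8), Rational(1, 25), 99), 3) = Pow(Rational(99, 200), 3) = Rational(970299, 8000000)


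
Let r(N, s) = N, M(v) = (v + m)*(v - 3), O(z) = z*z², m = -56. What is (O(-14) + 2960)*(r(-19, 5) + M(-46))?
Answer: 1075464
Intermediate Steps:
O(z) = z³
M(v) = (-56 + v)*(-3 + v) (M(v) = (v - 56)*(v - 3) = (-56 + v)*(-3 + v))
(O(-14) + 2960)*(r(-19, 5) + M(-46)) = ((-14)³ + 2960)*(-19 + (168 + (-46)² - 59*(-46))) = (-2744 + 2960)*(-19 + (168 + 2116 + 2714)) = 216*(-19 + 4998) = 216*4979 = 1075464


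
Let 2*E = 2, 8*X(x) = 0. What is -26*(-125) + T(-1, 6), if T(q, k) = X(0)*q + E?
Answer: 3251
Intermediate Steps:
X(x) = 0 (X(x) = (⅛)*0 = 0)
E = 1 (E = (½)*2 = 1)
T(q, k) = 1 (T(q, k) = 0*q + 1 = 0 + 1 = 1)
-26*(-125) + T(-1, 6) = -26*(-125) + 1 = 3250 + 1 = 3251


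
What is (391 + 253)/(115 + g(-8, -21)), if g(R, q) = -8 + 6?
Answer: 644/113 ≈ 5.6991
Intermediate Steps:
g(R, q) = -2
(391 + 253)/(115 + g(-8, -21)) = (391 + 253)/(115 - 2) = 644/113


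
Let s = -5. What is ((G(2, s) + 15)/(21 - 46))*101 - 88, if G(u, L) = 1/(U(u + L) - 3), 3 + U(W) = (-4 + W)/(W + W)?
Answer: -107129/725 ≈ -147.76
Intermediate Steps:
U(W) = -3 + (-4 + W)/(2*W) (U(W) = -3 + (-4 + W)/(W + W) = -3 + (-4 + W)/((2*W)) = -3 + (-4 + W)*(1/(2*W)) = -3 + (-4 + W)/(2*W))
G(u, L) = 1/(-11/2 - 2/(L + u)) (G(u, L) = 1/((-5/2 - 2/(u + L)) - 3) = 1/((-5/2 - 2/(L + u)) - 3) = 1/(-11/2 - 2/(L + u)))
((G(2, s) + 15)/(21 - 46))*101 - 88 = ((2*(-1*(-5) - 1*2)/(4 + 11*(-5) + 11*2) + 15)/(21 - 46))*101 - 88 = ((2*(5 - 2)/(4 - 55 + 22) + 15)/(-25))*101 - 88 = ((2*3/(-29) + 15)*(-1/25))*101 - 88 = ((2*(-1/29)*3 + 15)*(-1/25))*101 - 88 = ((-6/29 + 15)*(-1/25))*101 - 88 = ((429/29)*(-1/25))*101 - 88 = -429/725*101 - 88 = -43329/725 - 88 = -107129/725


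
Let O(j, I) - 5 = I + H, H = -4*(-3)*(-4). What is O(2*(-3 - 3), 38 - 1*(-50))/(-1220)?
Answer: -9/244 ≈ -0.036885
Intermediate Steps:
H = -48 (H = 12*(-4) = -48)
O(j, I) = -43 + I (O(j, I) = 5 + (I - 48) = 5 + (-48 + I) = -43 + I)
O(2*(-3 - 3), 38 - 1*(-50))/(-1220) = (-43 + (38 - 1*(-50)))/(-1220) = (-43 + (38 + 50))*(-1/1220) = (-43 + 88)*(-1/1220) = 45*(-1/1220) = -9/244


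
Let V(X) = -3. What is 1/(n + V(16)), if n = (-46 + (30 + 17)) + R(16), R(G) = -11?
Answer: -1/13 ≈ -0.076923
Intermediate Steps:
n = -10 (n = (-46 + (30 + 17)) - 11 = (-46 + 47) - 11 = 1 - 11 = -10)
1/(n + V(16)) = 1/(-10 - 3) = 1/(-13) = -1/13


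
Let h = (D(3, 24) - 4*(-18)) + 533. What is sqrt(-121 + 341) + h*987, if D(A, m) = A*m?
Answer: 668199 + 2*sqrt(55) ≈ 6.6821e+5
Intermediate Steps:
h = 677 (h = (3*24 - 4*(-18)) + 533 = (72 + 72) + 533 = 144 + 533 = 677)
sqrt(-121 + 341) + h*987 = sqrt(-121 + 341) + 677*987 = sqrt(220) + 668199 = 2*sqrt(55) + 668199 = 668199 + 2*sqrt(55)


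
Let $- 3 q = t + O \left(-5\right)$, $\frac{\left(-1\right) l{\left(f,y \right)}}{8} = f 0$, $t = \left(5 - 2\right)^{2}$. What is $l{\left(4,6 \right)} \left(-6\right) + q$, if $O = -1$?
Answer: $- \frac{14}{3} \approx -4.6667$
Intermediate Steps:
$t = 9$ ($t = 3^{2} = 9$)
$l{\left(f,y \right)} = 0$ ($l{\left(f,y \right)} = - 8 f 0 = \left(-8\right) 0 = 0$)
$q = - \frac{14}{3}$ ($q = - \frac{9 - -5}{3} = - \frac{9 + 5}{3} = \left(- \frac{1}{3}\right) 14 = - \frac{14}{3} \approx -4.6667$)
$l{\left(4,6 \right)} \left(-6\right) + q = 0 \left(-6\right) - \frac{14}{3} = 0 - \frac{14}{3} = - \frac{14}{3}$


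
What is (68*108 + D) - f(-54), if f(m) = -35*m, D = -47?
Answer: 5407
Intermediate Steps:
(68*108 + D) - f(-54) = (68*108 - 47) - (-35)*(-54) = (7344 - 47) - 1*1890 = 7297 - 1890 = 5407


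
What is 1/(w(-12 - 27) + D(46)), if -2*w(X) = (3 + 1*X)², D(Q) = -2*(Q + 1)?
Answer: -1/742 ≈ -0.0013477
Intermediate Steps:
D(Q) = -2 - 2*Q (D(Q) = -2*(1 + Q) = -2 - 2*Q)
w(X) = -(3 + X)²/2 (w(X) = -(3 + 1*X)²/2 = -(3 + X)²/2)
1/(w(-12 - 27) + D(46)) = 1/(-(3 + (-12 - 27))²/2 + (-2 - 2*46)) = 1/(-(3 - 39)²/2 + (-2 - 92)) = 1/(-½*(-36)² - 94) = 1/(-½*1296 - 94) = 1/(-648 - 94) = 1/(-742) = -1/742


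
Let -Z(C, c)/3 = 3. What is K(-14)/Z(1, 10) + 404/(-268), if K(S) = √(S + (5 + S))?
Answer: -101/67 - I*√23/9 ≈ -1.5075 - 0.53287*I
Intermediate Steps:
Z(C, c) = -9 (Z(C, c) = -3*3 = -9)
K(S) = √(5 + 2*S)
K(-14)/Z(1, 10) + 404/(-268) = √(5 + 2*(-14))/(-9) + 404/(-268) = √(5 - 28)*(-⅑) + 404*(-1/268) = √(-23)*(-⅑) - 101/67 = (I*√23)*(-⅑) - 101/67 = -I*√23/9 - 101/67 = -101/67 - I*√23/9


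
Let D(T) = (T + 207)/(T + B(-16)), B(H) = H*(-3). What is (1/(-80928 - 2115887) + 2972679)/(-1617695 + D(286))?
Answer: -311594603286608/169565759315165 ≈ -1.8376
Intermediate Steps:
B(H) = -3*H
D(T) = (207 + T)/(48 + T) (D(T) = (T + 207)/(T - 3*(-16)) = (207 + T)/(T + 48) = (207 + T)/(48 + T))
(1/(-80928 - 2115887) + 2972679)/(-1617695 + D(286)) = (1/(-80928 - 2115887) + 2972679)/(-1617695 + (207 + 286)/(48 + 286)) = (1/(-2196815) + 2972679)/(-1617695 + 493/334) = (-1/2196815 + 2972679)/(-1617695 + (1/334)*493) = 6530425817384/(2196815*(-1617695 + 493/334)) = 6530425817384/(2196815*(-540309637/334)) = (6530425817384/2196815)*(-334/540309637) = -311594603286608/169565759315165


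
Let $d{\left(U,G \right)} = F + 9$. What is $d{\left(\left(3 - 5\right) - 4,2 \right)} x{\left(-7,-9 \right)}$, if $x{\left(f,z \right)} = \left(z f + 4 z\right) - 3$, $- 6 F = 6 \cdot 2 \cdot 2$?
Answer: $120$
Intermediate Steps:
$F = -4$ ($F = - \frac{6 \cdot 2 \cdot 2}{6} = - \frac{12 \cdot 2}{6} = \left(- \frac{1}{6}\right) 24 = -4$)
$d{\left(U,G \right)} = 5$ ($d{\left(U,G \right)} = -4 + 9 = 5$)
$x{\left(f,z \right)} = -3 + 4 z + f z$ ($x{\left(f,z \right)} = \left(f z + 4 z\right) - 3 = \left(4 z + f z\right) - 3 = -3 + 4 z + f z$)
$d{\left(\left(3 - 5\right) - 4,2 \right)} x{\left(-7,-9 \right)} = 5 \left(-3 + 4 \left(-9\right) - -63\right) = 5 \left(-3 - 36 + 63\right) = 5 \cdot 24 = 120$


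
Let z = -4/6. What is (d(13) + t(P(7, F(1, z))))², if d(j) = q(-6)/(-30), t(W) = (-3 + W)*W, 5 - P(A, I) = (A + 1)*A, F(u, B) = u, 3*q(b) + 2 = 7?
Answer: 2457284041/324 ≈ 7.5842e+6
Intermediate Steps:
z = -⅔ (z = -4*⅙ = -⅔ ≈ -0.66667)
q(b) = 5/3 (q(b) = -⅔ + (⅓)*7 = -⅔ + 7/3 = 5/3)
P(A, I) = 5 - A*(1 + A) (P(A, I) = 5 - (A + 1)*A = 5 - (1 + A)*A = 5 - A*(1 + A))
t(W) = W*(-3 + W)
d(j) = -1/18 (d(j) = (5/3)/(-30) = (5/3)*(-1/30) = -1/18)
(d(13) + t(P(7, F(1, z))))² = (-1/18 + (5 - 1*7 - 1*7²)*(-3 + (5 - 1*7 - 1*7²)))² = (-1/18 + (5 - 7 - 1*49)*(-3 + (5 - 7 - 1*49)))² = (-1/18 + (5 - 7 - 49)*(-3 + (5 - 7 - 49)))² = (-1/18 - 51*(-3 - 51))² = (-1/18 - 51*(-54))² = (-1/18 + 2754)² = (49571/18)² = 2457284041/324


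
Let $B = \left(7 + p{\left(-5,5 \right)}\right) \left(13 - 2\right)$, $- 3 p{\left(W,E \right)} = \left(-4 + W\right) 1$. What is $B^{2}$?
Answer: $12100$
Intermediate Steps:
$p{\left(W,E \right)} = \frac{4}{3} - \frac{W}{3}$ ($p{\left(W,E \right)} = - \frac{\left(-4 + W\right) 1}{3} = - \frac{-4 + W}{3} = \frac{4}{3} - \frac{W}{3}$)
$B = 110$ ($B = \left(7 + \left(\frac{4}{3} - - \frac{5}{3}\right)\right) \left(13 - 2\right) = \left(7 + \left(\frac{4}{3} + \frac{5}{3}\right)\right) 11 = \left(7 + 3\right) 11 = 10 \cdot 11 = 110$)
$B^{2} = 110^{2} = 12100$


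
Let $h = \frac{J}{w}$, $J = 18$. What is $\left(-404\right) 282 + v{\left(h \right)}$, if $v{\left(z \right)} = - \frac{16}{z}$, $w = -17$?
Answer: $- \frac{1025216}{9} \approx -1.1391 \cdot 10^{5}$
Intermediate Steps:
$h = - \frac{18}{17}$ ($h = \frac{18}{-17} = 18 \left(- \frac{1}{17}\right) = - \frac{18}{17} \approx -1.0588$)
$\left(-404\right) 282 + v{\left(h \right)} = \left(-404\right) 282 - \frac{16}{- \frac{18}{17}} = -113928 - - \frac{136}{9} = -113928 + \frac{136}{9} = - \frac{1025216}{9}$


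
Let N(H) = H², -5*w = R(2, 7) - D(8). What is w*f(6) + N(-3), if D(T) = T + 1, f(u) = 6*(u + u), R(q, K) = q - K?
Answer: 1053/5 ≈ 210.60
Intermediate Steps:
f(u) = 12*u (f(u) = 6*(2*u) = 12*u)
D(T) = 1 + T
w = 14/5 (w = -((2 - 1*7) - (1 + 8))/5 = -((2 - 7) - 1*9)/5 = -(-5 - 9)/5 = -⅕*(-14) = 14/5 ≈ 2.8000)
w*f(6) + N(-3) = 14*(12*6)/5 + (-3)² = (14/5)*72 + 9 = 1008/5 + 9 = 1053/5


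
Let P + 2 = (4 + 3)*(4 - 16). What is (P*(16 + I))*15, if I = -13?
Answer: -3870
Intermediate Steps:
P = -86 (P = -2 + (4 + 3)*(4 - 16) = -2 + 7*(-12) = -2 - 84 = -86)
(P*(16 + I))*15 = -86*(16 - 13)*15 = -86*3*15 = -258*15 = -3870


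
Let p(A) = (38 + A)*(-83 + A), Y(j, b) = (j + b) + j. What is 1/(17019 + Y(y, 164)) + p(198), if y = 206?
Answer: 477528301/17595 ≈ 27140.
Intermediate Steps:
Y(j, b) = b + 2*j (Y(j, b) = (b + j) + j = b + 2*j)
p(A) = (-83 + A)*(38 + A)
1/(17019 + Y(y, 164)) + p(198) = 1/(17019 + (164 + 2*206)) + (-3154 + 198² - 45*198) = 1/(17019 + (164 + 412)) + (-3154 + 39204 - 8910) = 1/(17019 + 576) + 27140 = 1/17595 + 27140 = 477528301/17595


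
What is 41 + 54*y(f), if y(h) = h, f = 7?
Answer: 419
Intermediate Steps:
41 + 54*y(f) = 41 + 54*7 = 41 + 378 = 419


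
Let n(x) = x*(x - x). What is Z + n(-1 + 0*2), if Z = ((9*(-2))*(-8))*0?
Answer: 0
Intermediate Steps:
n(x) = 0 (n(x) = x*0 = 0)
Z = 0 (Z = -18*(-8)*0 = 144*0 = 0)
Z + n(-1 + 0*2) = 0 + 0 = 0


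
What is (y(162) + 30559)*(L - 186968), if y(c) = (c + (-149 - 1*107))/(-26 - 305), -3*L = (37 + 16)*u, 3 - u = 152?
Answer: -5593733824861/993 ≈ -5.6332e+9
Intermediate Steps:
u = -149 (u = 3 - 1*152 = 3 - 152 = -149)
L = 7897/3 (L = -(37 + 16)*(-149)/3 = -53*(-149)/3 = -⅓*(-7897) = 7897/3 ≈ 2632.3)
y(c) = 256/331 - c/331 (y(c) = (c + (-149 - 107))/(-331) = (c - 256)*(-1/331) = (-256 + c)*(-1/331) = 256/331 - c/331)
(y(162) + 30559)*(L - 186968) = ((256/331 - 1/331*162) + 30559)*(7897/3 - 186968) = ((256/331 - 162/331) + 30559)*(-553007/3) = (94/331 + 30559)*(-553007/3) = (10115123/331)*(-553007/3) = -5593733824861/993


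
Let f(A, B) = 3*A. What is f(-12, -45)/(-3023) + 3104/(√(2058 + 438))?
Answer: 36/3023 + 388*√39/39 ≈ 62.142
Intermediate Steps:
f(-12, -45)/(-3023) + 3104/(√(2058 + 438)) = (3*(-12))/(-3023) + 3104/(√(2058 + 438)) = -36*(-1/3023) + 3104/(√2496) = 36/3023 + 3104/((8*√39)) = 36/3023 + 3104*(√39/312) = 36/3023 + 388*√39/39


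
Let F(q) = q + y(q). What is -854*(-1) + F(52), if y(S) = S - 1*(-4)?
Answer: 962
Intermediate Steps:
y(S) = 4 + S (y(S) = S + 4 = 4 + S)
F(q) = 4 + 2*q (F(q) = q + (4 + q) = 4 + 2*q)
-854*(-1) + F(52) = -854*(-1) + (4 + 2*52) = 854 + (4 + 104) = 854 + 108 = 962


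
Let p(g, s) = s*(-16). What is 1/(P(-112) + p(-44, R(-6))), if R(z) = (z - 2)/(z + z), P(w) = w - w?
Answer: -3/32 ≈ -0.093750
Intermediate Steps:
P(w) = 0
R(z) = (-2 + z)/(2*z) (R(z) = (-2 + z)/((2*z)) = (-2 + z)*(1/(2*z)) = (-2 + z)/(2*z))
p(g, s) = -16*s
1/(P(-112) + p(-44, R(-6))) = 1/(0 - 8*(-2 - 6)/(-6)) = 1/(0 - 8*(-1)*(-8)/6) = 1/(0 - 16*⅔) = 1/(0 - 32/3) = 1/(-32/3) = -3/32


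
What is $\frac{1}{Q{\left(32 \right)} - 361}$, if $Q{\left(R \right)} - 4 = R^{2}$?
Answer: $\frac{1}{667} \approx 0.0014993$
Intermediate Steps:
$Q{\left(R \right)} = 4 + R^{2}$
$\frac{1}{Q{\left(32 \right)} - 361} = \frac{1}{\left(4 + 32^{2}\right) - 361} = \frac{1}{\left(4 + 1024\right) - 361} = \frac{1}{1028 - 361} = \frac{1}{667}$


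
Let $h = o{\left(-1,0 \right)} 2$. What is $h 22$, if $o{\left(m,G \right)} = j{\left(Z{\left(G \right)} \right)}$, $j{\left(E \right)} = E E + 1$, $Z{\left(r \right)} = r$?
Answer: $44$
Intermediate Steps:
$j{\left(E \right)} = 1 + E^{2}$ ($j{\left(E \right)} = E^{2} + 1 = 1 + E^{2}$)
$o{\left(m,G \right)} = 1 + G^{2}$
$h = 2$ ($h = \left(1 + 0^{2}\right) 2 = \left(1 + 0\right) 2 = 1 \cdot 2 = 2$)
$h 22 = 2 \cdot 22 = 44$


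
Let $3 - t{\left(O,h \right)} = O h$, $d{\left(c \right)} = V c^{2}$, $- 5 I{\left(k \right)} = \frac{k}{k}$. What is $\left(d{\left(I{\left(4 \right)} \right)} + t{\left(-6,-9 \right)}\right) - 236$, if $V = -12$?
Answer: $- \frac{7187}{25} \approx -287.48$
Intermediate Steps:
$I{\left(k \right)} = - \frac{1}{5}$ ($I{\left(k \right)} = - \frac{k \frac{1}{k}}{5} = \left(- \frac{1}{5}\right) 1 = - \frac{1}{5}$)
$d{\left(c \right)} = - 12 c^{2}$
$t{\left(O,h \right)} = 3 - O h$
$\left(d{\left(I{\left(4 \right)} \right)} + t{\left(-6,-9 \right)}\right) - 236 = \left(- 12 \left(- \frac{1}{5}\right)^{2} + \left(3 - \left(-6\right) \left(-9\right)\right)\right) - 236 = \left(\left(-12\right) \frac{1}{25} + \left(3 - 54\right)\right) - 236 = \left(- \frac{12}{25} - 51\right) - 236 = - \frac{1287}{25} - 236 = - \frac{7187}{25}$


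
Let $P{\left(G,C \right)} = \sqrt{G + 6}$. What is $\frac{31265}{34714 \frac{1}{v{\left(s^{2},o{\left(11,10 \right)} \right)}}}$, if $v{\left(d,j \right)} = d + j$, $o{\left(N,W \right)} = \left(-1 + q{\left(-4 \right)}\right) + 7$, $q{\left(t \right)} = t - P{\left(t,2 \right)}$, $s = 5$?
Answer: $\frac{844155}{34714} - \frac{31265 \sqrt{2}}{34714} \approx 23.044$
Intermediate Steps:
$P{\left(G,C \right)} = \sqrt{6 + G}$
$q{\left(t \right)} = t - \sqrt{6 + t}$
$o{\left(N,W \right)} = 2 - \sqrt{2}$ ($o{\left(N,W \right)} = \left(-1 - \left(4 + \sqrt{6 - 4}\right)\right) + 7 = \left(-1 - \left(4 + \sqrt{2}\right)\right) + 7 = \left(-5 - \sqrt{2}\right) + 7 = 2 - \sqrt{2}$)
$\frac{31265}{34714 \frac{1}{v{\left(s^{2},o{\left(11,10 \right)} \right)}}} = \frac{31265}{34714 \frac{1}{5^{2} + \left(2 - \sqrt{2}\right)}} = \frac{31265}{34714 \frac{1}{25 + \left(2 - \sqrt{2}\right)}} = \frac{31265}{34714 \frac{1}{27 - \sqrt{2}}} = 31265 \left(\frac{27}{34714} - \frac{\sqrt{2}}{34714}\right) = \frac{844155}{34714} - \frac{31265 \sqrt{2}}{34714}$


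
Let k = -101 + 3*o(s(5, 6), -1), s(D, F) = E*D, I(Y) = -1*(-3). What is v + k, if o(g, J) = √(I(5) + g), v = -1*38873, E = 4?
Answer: -38974 + 3*√23 ≈ -38960.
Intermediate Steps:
I(Y) = 3
s(D, F) = 4*D
v = -38873
o(g, J) = √(3 + g)
k = -101 + 3*√23 (k = -101 + 3*√(3 + 4*5) = -101 + 3*√(3 + 20) = -101 + 3*√23 ≈ -86.613)
v + k = -38873 + (-101 + 3*√23) = -38974 + 3*√23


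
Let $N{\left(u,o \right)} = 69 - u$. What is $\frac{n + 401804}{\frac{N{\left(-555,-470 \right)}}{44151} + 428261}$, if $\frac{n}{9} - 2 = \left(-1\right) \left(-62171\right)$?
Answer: $\frac{14148349837}{6302717345} \approx 2.2448$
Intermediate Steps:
$n = 559557$ ($n = 18 + 9 \left(\left(-1\right) \left(-62171\right)\right) = 18 + 9 \cdot 62171 = 18 + 559539 = 559557$)
$\frac{n + 401804}{\frac{N{\left(-555,-470 \right)}}{44151} + 428261} = \frac{559557 + 401804}{\frac{69 - -555}{44151} + 428261} = \frac{961361}{\left(69 + 555\right) \frac{1}{44151} + 428261} = \frac{961361}{624 \cdot \frac{1}{44151} + 428261} = \frac{961361}{\frac{208}{14717} + 428261} = \frac{961361}{\frac{6302717345}{14717}} = 961361 \cdot \frac{14717}{6302717345} = \frac{14148349837}{6302717345}$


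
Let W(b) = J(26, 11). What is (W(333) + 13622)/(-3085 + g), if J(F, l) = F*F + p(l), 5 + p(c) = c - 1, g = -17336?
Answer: -14303/20421 ≈ -0.70041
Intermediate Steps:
p(c) = -6 + c (p(c) = -5 + (c - 1) = -5 + (-1 + c) = -6 + c)
J(F, l) = -6 + l + F² (J(F, l) = F*F + (-6 + l) = F² + (-6 + l) = -6 + l + F²)
W(b) = 681 (W(b) = -6 + 11 + 26² = -6 + 11 + 676 = 681)
(W(333) + 13622)/(-3085 + g) = (681 + 13622)/(-3085 - 17336) = 14303/(-20421) = 14303*(-1/20421) = -14303/20421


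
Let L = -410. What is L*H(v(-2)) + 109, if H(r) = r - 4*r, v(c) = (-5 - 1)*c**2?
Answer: -29411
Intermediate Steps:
v(c) = -6*c**2
H(r) = -3*r
L*H(v(-2)) + 109 = -(-1230)*(-6*(-2)**2) + 109 = -(-1230)*(-6*4) + 109 = -(-1230)*(-24) + 109 = -410*72 + 109 = -29520 + 109 = -29411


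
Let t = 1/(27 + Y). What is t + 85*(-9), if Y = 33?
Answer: -45899/60 ≈ -764.98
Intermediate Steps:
t = 1/60 (t = 1/(27 + 33) = 1/60 ≈ 0.016667)
t + 85*(-9) = 1/60 + 85*(-9) = 1/60 - 765 = -45899/60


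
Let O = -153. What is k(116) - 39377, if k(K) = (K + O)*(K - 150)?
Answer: -38119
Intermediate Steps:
k(K) = (-153 + K)*(-150 + K) (k(K) = (K - 153)*(K - 150) = (-153 + K)*(-150 + K))
k(116) - 39377 = (22950 + 116² - 303*116) - 39377 = (22950 + 13456 - 35148) - 39377 = 1258 - 39377 = -38119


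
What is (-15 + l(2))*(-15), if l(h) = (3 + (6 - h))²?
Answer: -510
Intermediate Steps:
l(h) = (9 - h)²
(-15 + l(2))*(-15) = (-15 + (-9 + 2)²)*(-15) = (-15 + (-7)²)*(-15) = (-15 + 49)*(-15) = 34*(-15) = -510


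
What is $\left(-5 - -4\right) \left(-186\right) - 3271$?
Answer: $-3085$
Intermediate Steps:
$\left(-5 - -4\right) \left(-186\right) - 3271 = \left(-5 + 4\right) \left(-186\right) - 3271 = \left(-1\right) \left(-186\right) - 3271 = 186 - 3271 = -3085$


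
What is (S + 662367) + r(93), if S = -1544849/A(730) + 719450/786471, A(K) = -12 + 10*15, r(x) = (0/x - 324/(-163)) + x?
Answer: 3840503089167805/5896959558 ≈ 6.5127e+5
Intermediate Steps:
r(x) = 324/163 + x (r(x) = (0 - 324*(-1/163)) + x = (0 + 324/163) + x = 324/163 + x)
A(K) = 138 (A(K) = -12 + 150 = 138)
S = -404959884593/36177666 (S = -1544849/138 + 719450/786471 = -404959884593/36177666 ≈ -11194.)
(S + 662367) + r(93) = (-404959884593/36177666 + 662367) + (324/163 + 93) = 23557932210829/36177666 + 15483/163 = 3840503089167805/5896959558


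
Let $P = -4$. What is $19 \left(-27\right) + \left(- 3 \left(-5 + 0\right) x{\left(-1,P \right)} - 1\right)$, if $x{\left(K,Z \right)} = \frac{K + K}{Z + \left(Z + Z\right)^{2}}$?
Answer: $- \frac{1029}{2} \approx -514.5$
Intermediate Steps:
$x{\left(K,Z \right)} = \frac{2 K}{Z + 4 Z^{2}}$ ($x{\left(K,Z \right)} = \frac{2 K}{Z + \left(2 Z\right)^{2}} = \frac{2 K}{Z + 4 Z^{2}}$)
$19 \left(-27\right) + \left(- 3 \left(-5 + 0\right) x{\left(-1,P \right)} - 1\right) = 19 \left(-27\right) - \left(1 - - 3 \left(-5 + 0\right) 2 \left(-1\right) \frac{1}{-4} \frac{1}{1 + 4 \left(-4\right)}\right) = -513 - \left(1 - \left(-3\right) \left(-5\right) 2 \left(-1\right) \left(- \frac{1}{4}\right) \frac{1}{1 - 16}\right) = -513 - \left(1 - 15 \cdot 2 \left(-1\right) \left(- \frac{1}{4}\right) \frac{1}{-15}\right) = -513 - \left(1 - 15 \cdot 2 \left(-1\right) \left(- \frac{1}{4}\right) \left(- \frac{1}{15}\right)\right) = -513 + \left(15 \left(- \frac{1}{30}\right) - 1\right) = -513 - \frac{3}{2} = - \frac{1029}{2}$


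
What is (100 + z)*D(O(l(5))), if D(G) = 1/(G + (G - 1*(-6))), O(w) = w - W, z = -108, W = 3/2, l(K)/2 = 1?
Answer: -8/7 ≈ -1.1429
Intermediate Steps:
l(K) = 2 (l(K) = 2*1 = 2)
W = 3/2 (W = 3*(1/2) = 3/2 ≈ 1.5000)
O(w) = -3/2 + w (O(w) = w - 1*3/2 = w - 3/2 = -3/2 + w)
D(G) = 1/(6 + 2*G) (D(G) = 1/(G + (G + 6)) = 1/(G + (6 + G)) = 1/(6 + 2*G))
(100 + z)*D(O(l(5))) = (100 - 108)*(1/(2*(3 + (-3/2 + 2)))) = -4/(3 + 1/2) = -4/7/2 = -4*2/7 = -8*1/7 = -8/7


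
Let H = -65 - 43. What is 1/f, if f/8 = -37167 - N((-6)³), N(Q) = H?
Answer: -1/296472 ≈ -3.3730e-6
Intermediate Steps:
H = -108
N(Q) = -108
f = -296472 (f = 8*(-37167 - 1*(-108)) = 8*(-37167 + 108) = 8*(-37059) = -296472)
1/f = 1/(-296472) = -1/296472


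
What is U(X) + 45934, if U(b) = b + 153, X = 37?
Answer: 46124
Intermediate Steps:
U(b) = 153 + b
U(X) + 45934 = (153 + 37) + 45934 = 190 + 45934 = 46124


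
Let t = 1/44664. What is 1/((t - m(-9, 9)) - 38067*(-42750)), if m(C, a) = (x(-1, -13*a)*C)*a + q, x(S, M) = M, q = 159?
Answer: 7444/15180573385875 ≈ 4.9036e-10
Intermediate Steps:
t = 1/44664 ≈ 2.2389e-5
m(C, a) = 159 - 13*C*a**2 (m(C, a) = ((-13*a)*C)*a + 159 = (-13*C*a)*a + 159 = -13*C*a**2 + 159 = 159 - 13*C*a**2)
1/((t - m(-9, 9)) - 38067*(-42750)) = 1/((1/44664 - (159 - 13*(-9)*9**2)) - 38067*(-42750)) = -1/42750/((1/44664 - (159 - 13*(-9)*81)) - 38067) = -1/42750/((1/44664 - (159 + 9477)) - 38067) = -1/42750/((1/44664 - 1*9636) - 38067) = -1/42750/((1/44664 - 9636) - 38067) = -1/42750/(-430382303/44664 - 38067) = -1/42750/(-2130606791/44664) = -44664/2130606791*(-1/42750) = 7444/15180573385875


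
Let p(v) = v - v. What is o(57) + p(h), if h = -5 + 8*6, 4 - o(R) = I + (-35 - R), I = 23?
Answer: 73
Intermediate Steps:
o(R) = 16 + R (o(R) = 4 - (23 + (-35 - R)) = 4 - (-12 - R) = 4 + (12 + R) = 16 + R)
h = 43 (h = -5 + 48 = 43)
p(v) = 0
o(57) + p(h) = (16 + 57) + 0 = 73 + 0 = 73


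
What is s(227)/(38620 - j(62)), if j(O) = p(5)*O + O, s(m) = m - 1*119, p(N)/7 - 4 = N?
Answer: 27/8663 ≈ 0.0031167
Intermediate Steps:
p(N) = 28 + 7*N
s(m) = -119 + m (s(m) = m - 119 = -119 + m)
j(O) = 64*O (j(O) = (28 + 7*5)*O + O = (28 + 35)*O + O = 63*O + O = 64*O)
s(227)/(38620 - j(62)) = (-119 + 227)/(38620 - 64*62) = 108/(38620 - 1*3968) = 108/(38620 - 3968) = 108/34652 = 108*(1/34652) = 27/8663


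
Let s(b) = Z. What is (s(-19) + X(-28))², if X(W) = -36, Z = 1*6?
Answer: 900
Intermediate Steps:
Z = 6
s(b) = 6
(s(-19) + X(-28))² = (6 - 36)² = (-30)² = 900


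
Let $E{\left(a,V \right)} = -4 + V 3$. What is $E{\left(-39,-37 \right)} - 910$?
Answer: $-1025$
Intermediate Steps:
$E{\left(a,V \right)} = -4 + 3 V$
$E{\left(-39,-37 \right)} - 910 = \left(-4 + 3 \left(-37\right)\right) - 910 = \left(-4 - 111\right) - 910 = -115 - 910 = -1025$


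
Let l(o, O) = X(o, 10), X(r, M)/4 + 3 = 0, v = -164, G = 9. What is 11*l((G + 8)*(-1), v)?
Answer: -132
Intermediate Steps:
X(r, M) = -12 (X(r, M) = -12 + 4*0 = -12 + 0 = -12)
l(o, O) = -12
11*l((G + 8)*(-1), v) = 11*(-12) = -132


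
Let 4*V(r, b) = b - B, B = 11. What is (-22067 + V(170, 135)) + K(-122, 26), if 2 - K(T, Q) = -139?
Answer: -21895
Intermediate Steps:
K(T, Q) = 141 (K(T, Q) = 2 - 1*(-139) = 2 + 139 = 141)
V(r, b) = -11/4 + b/4 (V(r, b) = (b - 1*11)/4 = (b - 11)/4 = (-11 + b)/4 = -11/4 + b/4)
(-22067 + V(170, 135)) + K(-122, 26) = (-22067 + (-11/4 + (1/4)*135)) + 141 = (-22067 + (-11/4 + 135/4)) + 141 = (-22067 + 31) + 141 = -22036 + 141 = -21895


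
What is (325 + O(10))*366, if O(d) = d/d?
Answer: 119316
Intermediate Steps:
O(d) = 1
(325 + O(10))*366 = (325 + 1)*366 = 326*366 = 119316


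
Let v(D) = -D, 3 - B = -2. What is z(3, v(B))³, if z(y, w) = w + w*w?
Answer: 8000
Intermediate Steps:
B = 5 (B = 3 - 1*(-2) = 3 + 2 = 5)
z(y, w) = w + w²
z(3, v(B))³ = ((-1*5)*(1 - 1*5))³ = (-5*(1 - 5))³ = (-5*(-4))³ = 20³ = 8000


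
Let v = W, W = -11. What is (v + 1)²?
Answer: 100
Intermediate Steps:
v = -11
(v + 1)² = (-11 + 1)² = (-10)² = 100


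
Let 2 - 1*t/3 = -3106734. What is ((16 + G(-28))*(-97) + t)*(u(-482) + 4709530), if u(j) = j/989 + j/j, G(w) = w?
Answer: 43416393709268844/989 ≈ 4.3899e+13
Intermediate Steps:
t = 9320208 (t = 6 - 3*(-3106734) = 6 + 9320202 = 9320208)
u(j) = 1 + j/989 (u(j) = j*(1/989) + 1 = j/989 + 1 = 1 + j/989)
((16 + G(-28))*(-97) + t)*(u(-482) + 4709530) = ((16 - 28)*(-97) + 9320208)*((1 + (1/989)*(-482)) + 4709530) = (-12*(-97) + 9320208)*((1 - 482/989) + 4709530) = (1164 + 9320208)*(507/989 + 4709530) = 9321372*(4657725677/989) = 43416393709268844/989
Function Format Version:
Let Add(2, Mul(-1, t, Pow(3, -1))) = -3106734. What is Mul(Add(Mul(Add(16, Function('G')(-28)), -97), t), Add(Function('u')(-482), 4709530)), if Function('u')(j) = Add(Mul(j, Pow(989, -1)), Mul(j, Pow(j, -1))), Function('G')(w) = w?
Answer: Rational(43416393709268844, 989) ≈ 4.3899e+13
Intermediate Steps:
t = 9320208 (t = Add(6, Mul(-3, -3106734)) = Add(6, 9320202) = 9320208)
Function('u')(j) = Add(1, Mul(Rational(1, 989), j)) (Function('u')(j) = Add(Mul(j, Rational(1, 989)), 1) = Add(Mul(Rational(1, 989), j), 1) = Add(1, Mul(Rational(1, 989), j)))
Mul(Add(Mul(Add(16, Function('G')(-28)), -97), t), Add(Function('u')(-482), 4709530)) = Mul(Add(Mul(Add(16, -28), -97), 9320208), Add(Add(1, Mul(Rational(1, 989), -482)), 4709530)) = Mul(Add(Mul(-12, -97), 9320208), Add(Add(1, Rational(-482, 989)), 4709530)) = Mul(Add(1164, 9320208), Add(Rational(507, 989), 4709530)) = Mul(9321372, Rational(4657725677, 989)) = Rational(43416393709268844, 989)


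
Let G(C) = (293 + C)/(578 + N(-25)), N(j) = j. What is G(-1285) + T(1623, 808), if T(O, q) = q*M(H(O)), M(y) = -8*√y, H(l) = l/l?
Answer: -3575584/553 ≈ -6465.8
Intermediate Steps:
H(l) = 1
G(C) = 293/553 + C/553 (G(C) = (293 + C)/(578 - 25) = (293 + C)/553 = (293 + C)*(1/553) = 293/553 + C/553)
T(O, q) = -8*q (T(O, q) = q*(-8*√1) = q*(-8*1) = q*(-8) = -8*q)
G(-1285) + T(1623, 808) = (293/553 + (1/553)*(-1285)) - 8*808 = (293/553 - 1285/553) - 6464 = -992/553 - 6464 = -3575584/553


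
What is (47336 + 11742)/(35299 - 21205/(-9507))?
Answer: 280827273/167804399 ≈ 1.6735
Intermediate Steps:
(47336 + 11742)/(35299 - 21205/(-9507)) = 59078/(35299 - 21205*(-1/9507)) = 59078/(35299 + 21205/9507) = 59078/(335608798/9507) = 59078*(9507/335608798) = 280827273/167804399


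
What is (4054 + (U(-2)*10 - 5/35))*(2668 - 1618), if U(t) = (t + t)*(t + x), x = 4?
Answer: 4172550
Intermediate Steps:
U(t) = 2*t*(4 + t) (U(t) = (t + t)*(t + 4) = (2*t)*(4 + t) = 2*t*(4 + t))
(4054 + (U(-2)*10 - 5/35))*(2668 - 1618) = (4054 + ((2*(-2)*(4 - 2))*10 - 5/35))*(2668 - 1618) = (4054 + ((2*(-2)*2)*10 - 5*1/35))*1050 = (4054 + (-8*10 - ⅐))*1050 = (4054 + (-80 - ⅐))*1050 = (4054 - 561/7)*1050 = (27817/7)*1050 = 4172550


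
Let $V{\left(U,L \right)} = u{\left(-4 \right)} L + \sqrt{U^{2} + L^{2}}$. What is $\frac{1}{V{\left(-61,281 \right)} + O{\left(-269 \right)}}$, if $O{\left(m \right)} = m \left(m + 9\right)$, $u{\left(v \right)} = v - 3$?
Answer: $\frac{67973}{4620246047} - \frac{\sqrt{82682}}{4620246047} \approx 1.465 \cdot 10^{-5}$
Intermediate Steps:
$u{\left(v \right)} = -3 + v$
$O{\left(m \right)} = m \left(9 + m\right)$
$V{\left(U,L \right)} = \sqrt{L^{2} + U^{2}} - 7 L$ ($V{\left(U,L \right)} = \left(-3 - 4\right) L + \sqrt{U^{2} + L^{2}} = - 7 L + \sqrt{L^{2} + U^{2}} = \sqrt{L^{2} + U^{2}} - 7 L$)
$\frac{1}{V{\left(-61,281 \right)} + O{\left(-269 \right)}} = \frac{1}{\left(\sqrt{281^{2} + \left(-61\right)^{2}} - 1967\right) - 269 \left(9 - 269\right)} = \frac{1}{\left(\sqrt{78961 + 3721} - 1967\right) - -69940} = \frac{1}{\left(\sqrt{82682} - 1967\right) + 69940} = \frac{1}{\left(-1967 + \sqrt{82682}\right) + 69940} = \frac{1}{67973 + \sqrt{82682}}$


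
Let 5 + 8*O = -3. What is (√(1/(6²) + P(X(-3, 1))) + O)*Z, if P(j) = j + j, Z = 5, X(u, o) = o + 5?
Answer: -5 + 5*√433/6 ≈ 12.341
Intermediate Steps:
X(u, o) = 5 + o
O = -1 (O = -5/8 + (⅛)*(-3) = -5/8 - 3/8 = -1)
P(j) = 2*j
(√(1/(6²) + P(X(-3, 1))) + O)*Z = (√(1/(6²) + 2*(5 + 1)) - 1)*5 = (√(1/36 + 2*6) - 1)*5 = (√(1/36 + 12) - 1)*5 = (√(433/36) - 1)*5 = (√433/6 - 1)*5 = (-1 + √433/6)*5 = -5 + 5*√433/6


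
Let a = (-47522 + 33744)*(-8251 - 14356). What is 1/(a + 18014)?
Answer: 1/311497260 ≈ 3.2103e-9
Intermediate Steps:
a = 311479246 (a = -13778*(-22607) = 311479246)
1/(a + 18014) = 1/(311479246 + 18014) = 1/311497260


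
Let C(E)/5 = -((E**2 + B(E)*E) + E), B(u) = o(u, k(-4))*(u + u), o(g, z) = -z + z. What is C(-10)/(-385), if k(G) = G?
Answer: 90/77 ≈ 1.1688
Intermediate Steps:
o(g, z) = 0
B(u) = 0 (B(u) = 0*(u + u) = 0*(2*u) = 0)
C(E) = -5*E - 5*E**2 (C(E) = 5*(-((E**2 + 0*E) + E)) = 5*(-((E**2 + 0) + E)) = 5*(-(E**2 + E)) = 5*(-(E + E**2)) = 5*(-E - E**2) = -5*E - 5*E**2)
C(-10)/(-385) = -5*(-10)*(1 - 10)/(-385) = -5*(-10)*(-9)*(-1/385) = -450*(-1/385) = 90/77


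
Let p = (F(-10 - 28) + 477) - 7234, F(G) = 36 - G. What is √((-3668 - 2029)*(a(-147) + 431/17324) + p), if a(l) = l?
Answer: √62322691621627/8662 ≈ 911.39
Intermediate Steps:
p = -6683 (p = ((36 - (-10 - 28)) + 477) - 7234 = ((36 - 1*(-38)) + 477) - 7234 = ((36 + 38) + 477) - 7234 = (74 + 477) - 7234 = 551 - 7234 = -6683)
√((-3668 - 2029)*(a(-147) + 431/17324) + p) = √((-3668 - 2029)*(-147 + 431/17324) - 6683) = √(-5697*(-147 + 431*(1/17324)) - 6683) = √(-5697*(-147 + 431/17324) - 6683) = √(-5697*(-2546197/17324) - 6683) = √(14505684309/17324 - 6683) = √(14389908017/17324) = √62322691621627/8662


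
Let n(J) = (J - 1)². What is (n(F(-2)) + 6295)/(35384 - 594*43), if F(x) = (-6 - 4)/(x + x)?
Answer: 25189/39368 ≈ 0.63983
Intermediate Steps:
F(x) = -5/x (F(x) = -10*1/(2*x) = -5/x)
n(J) = (-1 + J)²
(n(F(-2)) + 6295)/(35384 - 594*43) = ((-1 - 5/(-2))² + 6295)/(35384 - 594*43) = ((-1 - 5*(-½))² + 6295)/(35384 - 25542) = ((-1 + 5/2)² + 6295)/9842 = ((3/2)² + 6295)*(1/9842) = (9/4 + 6295)*(1/9842) = (25189/4)*(1/9842) = 25189/39368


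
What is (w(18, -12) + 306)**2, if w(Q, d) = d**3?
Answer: 2022084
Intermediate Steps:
(w(18, -12) + 306)**2 = ((-12)**3 + 306)**2 = (-1728 + 306)**2 = (-1422)**2 = 2022084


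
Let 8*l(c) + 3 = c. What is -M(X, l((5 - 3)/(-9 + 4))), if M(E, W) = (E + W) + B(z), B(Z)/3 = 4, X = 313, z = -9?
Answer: -12983/40 ≈ -324.58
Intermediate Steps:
l(c) = -3/8 + c/8
B(Z) = 12 (B(Z) = 3*4 = 12)
M(E, W) = 12 + E + W (M(E, W) = (E + W) + 12 = 12 + E + W)
-M(X, l((5 - 3)/(-9 + 4))) = -(12 + 313 + (-3/8 + ((5 - 3)/(-9 + 4))/8)) = -(12 + 313 + (-3/8 + (2/(-5))/8)) = -(12 + 313 + (-3/8 + (2*(-⅕))/8)) = -(12 + 313 + (-3/8 + (⅛)*(-⅖))) = -(12 + 313 + (-3/8 - 1/20)) = -(12 + 313 - 17/40) = -1*12983/40 = -12983/40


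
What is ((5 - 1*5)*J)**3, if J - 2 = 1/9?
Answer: 0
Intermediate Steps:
J = 19/9 (J = 2 + 1/9 = 19/9 ≈ 2.1111)
((5 - 1*5)*J)**3 = ((5 - 1*5)*(19/9))**3 = ((5 - 5)*(19/9))**3 = (0*(19/9))**3 = 0**3 = 0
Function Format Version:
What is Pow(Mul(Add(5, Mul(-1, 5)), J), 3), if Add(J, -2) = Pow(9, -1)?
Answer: 0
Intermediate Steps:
J = Rational(19, 9) (J = Add(2, Pow(9, -1)) = Add(2, Rational(1, 9)) = Rational(19, 9) ≈ 2.1111)
Pow(Mul(Add(5, Mul(-1, 5)), J), 3) = Pow(Mul(Add(5, Mul(-1, 5)), Rational(19, 9)), 3) = Pow(Mul(Add(5, -5), Rational(19, 9)), 3) = Pow(Mul(0, Rational(19, 9)), 3) = Pow(0, 3) = 0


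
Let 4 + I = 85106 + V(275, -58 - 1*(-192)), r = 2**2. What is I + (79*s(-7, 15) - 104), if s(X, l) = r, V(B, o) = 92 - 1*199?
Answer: 85207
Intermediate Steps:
V(B, o) = -107 (V(B, o) = 92 - 199 = -107)
r = 4
s(X, l) = 4
I = 84995 (I = -4 + (85106 - 107) = -4 + 84999 = 84995)
I + (79*s(-7, 15) - 104) = 84995 + (79*4 - 104) = 84995 + (316 - 104) = 84995 + 212 = 85207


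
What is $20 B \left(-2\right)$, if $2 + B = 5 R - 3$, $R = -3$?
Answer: $800$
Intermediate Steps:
$B = -20$ ($B = -2 + \left(5 \left(-3\right) - 3\right) = -2 - 18 = -20$)
$20 B \left(-2\right) = 20 \left(-20\right) \left(-2\right) = \left(-400\right) \left(-2\right) = 800$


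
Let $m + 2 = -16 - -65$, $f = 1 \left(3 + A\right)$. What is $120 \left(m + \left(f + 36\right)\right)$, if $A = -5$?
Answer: $9720$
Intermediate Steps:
$f = -2$ ($f = 1 \left(3 - 5\right) = 1 \left(-2\right) = -2$)
$m = 47$ ($m = -2 - -49 = -2 + \left(-16 + 65\right) = -2 + 49 = 47$)
$120 \left(m + \left(f + 36\right)\right) = 120 \left(47 + \left(-2 + 36\right)\right) = 120 \left(47 + 34\right) = 120 \cdot 81 = 9720$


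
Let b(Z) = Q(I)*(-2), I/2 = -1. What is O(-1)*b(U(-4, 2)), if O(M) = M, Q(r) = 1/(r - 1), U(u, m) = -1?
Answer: -2/3 ≈ -0.66667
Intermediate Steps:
I = -2 (I = 2*(-1) = -2)
Q(r) = 1/(-1 + r)
b(Z) = 2/3 (b(Z) = -2/(-1 - 2) = -2/(-3) = -1/3*(-2) = 2/3)
O(-1)*b(U(-4, 2)) = -1*2/3 = -2/3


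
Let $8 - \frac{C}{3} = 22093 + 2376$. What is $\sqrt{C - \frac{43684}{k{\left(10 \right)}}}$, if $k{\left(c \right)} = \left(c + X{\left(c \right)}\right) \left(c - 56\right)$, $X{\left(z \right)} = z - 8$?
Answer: $\frac{i \sqrt{1395998754}}{138} \approx 270.75 i$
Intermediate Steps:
$C = -73383$ ($C = 24 - 3 \left(22093 + 2376\right) = 24 - 73407 = -73383$)
$X{\left(z \right)} = -8 + z$
$k{\left(c \right)} = \left(-56 + c\right) \left(-8 + 2 c\right)$ ($k{\left(c \right)} = \left(c + \left(-8 + c\right)\right) \left(c - 56\right) = \left(-8 + 2 c\right) \left(-56 + c\right) = \left(-56 + c\right) \left(-8 + 2 c\right)$)
$\sqrt{C - \frac{43684}{k{\left(10 \right)}}} = \sqrt{-73383 - \frac{43684}{448 - 1200 + 2 \cdot 10^{2}}} = \sqrt{-73383 - \frac{43684}{448 - 1200 + 2 \cdot 100}} = \sqrt{-73383 - \frac{43684}{448 - 1200 + 200}} = \sqrt{-73383 - \frac{43684}{-552}} = \sqrt{-73383 - - \frac{10921}{138}} = \sqrt{-73383 + \frac{10921}{138}} = \sqrt{- \frac{10115933}{138}} = \frac{i \sqrt{1395998754}}{138}$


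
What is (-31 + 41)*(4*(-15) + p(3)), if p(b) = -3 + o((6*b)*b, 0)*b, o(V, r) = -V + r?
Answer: -2250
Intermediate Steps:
o(V, r) = r - V
p(b) = -3 - 6*b³ (p(b) = -3 + (0 - 6*b*b)*b = -3 + (0 - 6*b²)*b = -3 + (-6*b²)*b = -3 - 6*b³)
(-31 + 41)*(4*(-15) + p(3)) = (-31 + 41)*(4*(-15) + (-3 - 6*3³)) = 10*(-60 + (-3 - 6*27)) = 10*(-60 + (-3 - 162)) = 10*(-60 - 165) = 10*(-225) = -2250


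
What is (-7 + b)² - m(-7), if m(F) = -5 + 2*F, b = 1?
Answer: 55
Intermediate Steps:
(-7 + b)² - m(-7) = (-7 + 1)² - (-5 + 2*(-7)) = (-6)² - (-5 - 14) = 36 - 1*(-19) = 36 + 19 = 55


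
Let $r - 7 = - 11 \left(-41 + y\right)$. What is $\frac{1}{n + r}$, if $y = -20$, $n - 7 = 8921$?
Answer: $\frac{1}{9606} \approx 0.0001041$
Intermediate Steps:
$n = 8928$ ($n = 7 + 8921 = 8928$)
$r = 678$ ($r = 7 - 11 \left(-41 - 20\right) = 7 - -671 = 7 + 671 = 678$)
$\frac{1}{n + r} = \frac{1}{8928 + 678} = \frac{1}{9606}$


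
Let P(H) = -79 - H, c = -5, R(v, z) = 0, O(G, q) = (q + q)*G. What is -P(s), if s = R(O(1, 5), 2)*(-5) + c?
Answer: 74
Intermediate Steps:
O(G, q) = 2*G*q (O(G, q) = (2*q)*G = 2*G*q)
s = -5 (s = 0*(-5) - 5 = 0 - 5 = -5)
-P(s) = -(-79 - 1*(-5)) = -(-79 + 5) = -1*(-74) = 74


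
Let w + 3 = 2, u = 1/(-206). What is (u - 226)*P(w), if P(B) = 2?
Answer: -46557/103 ≈ -452.01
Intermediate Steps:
u = -1/206 ≈ -0.0048544
w = -1 (w = -3 + 2 = -1)
(u - 226)*P(w) = (-1/206 - 226)*2 = -46557/206*2 = -46557/103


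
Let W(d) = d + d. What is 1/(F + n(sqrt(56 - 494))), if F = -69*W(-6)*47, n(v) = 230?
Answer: 1/39146 ≈ 2.5545e-5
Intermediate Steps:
W(d) = 2*d
F = 38916 (F = -138*(-6)*47 = -69*(-12)*47 = 828*47 = 38916)
1/(F + n(sqrt(56 - 494))) = 1/(38916 + 230) = 1/39146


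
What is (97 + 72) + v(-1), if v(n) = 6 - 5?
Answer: 170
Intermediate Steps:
v(n) = 1
(97 + 72) + v(-1) = (97 + 72) + 1 = 169 + 1 = 170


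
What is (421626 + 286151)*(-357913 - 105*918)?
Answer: -321545214431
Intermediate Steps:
(421626 + 286151)*(-357913 - 105*918) = 707777*(-357913 - 96390) = 707777*(-454303) = -321545214431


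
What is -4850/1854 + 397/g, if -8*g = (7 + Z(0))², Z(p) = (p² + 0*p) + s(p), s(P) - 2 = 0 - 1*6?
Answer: -36617/103 ≈ -355.50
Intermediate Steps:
s(P) = -4 (s(P) = 2 + (0 - 1*6) = 2 + (0 - 6) = 2 - 6 = -4)
Z(p) = -4 + p² (Z(p) = (p² + 0*p) - 4 = (p² + 0) - 4 = p² - 4 = -4 + p²)
g = -9/8 (g = -(7 + (-4 + 0²))²/8 = -(7 + (-4 + 0))²/8 = -(7 - 4)²/8 = -⅛*3² = -⅛*9 = -9/8 ≈ -1.1250)
-4850/1854 + 397/g = -4850/1854 + 397/(-9/8) = -4850*1/1854 + 397*(-8/9) = -2425/927 - 3176/9 = -36617/103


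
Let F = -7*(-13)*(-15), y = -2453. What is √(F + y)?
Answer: I*√3818 ≈ 61.79*I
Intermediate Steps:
F = -1365 (F = 91*(-15) = -1365)
√(F + y) = √(-1365 - 2453) = √(-3818) = I*√3818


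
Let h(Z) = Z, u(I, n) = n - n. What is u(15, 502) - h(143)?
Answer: -143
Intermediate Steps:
u(I, n) = 0
u(15, 502) - h(143) = 0 - 1*143 = 0 - 143 = -143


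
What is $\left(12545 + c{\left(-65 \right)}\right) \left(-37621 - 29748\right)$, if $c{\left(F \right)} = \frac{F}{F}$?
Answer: $-845211474$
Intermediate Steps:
$c{\left(F \right)} = 1$
$\left(12545 + c{\left(-65 \right)}\right) \left(-37621 - 29748\right) = \left(12545 + 1\right) \left(-37621 - 29748\right) = 12546 \left(-67369\right) = -845211474$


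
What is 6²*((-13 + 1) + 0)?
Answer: -432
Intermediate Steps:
6²*((-13 + 1) + 0) = 36*(-12 + 0) = 36*(-12) = -432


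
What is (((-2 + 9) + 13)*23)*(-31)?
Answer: -14260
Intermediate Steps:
(((-2 + 9) + 13)*23)*(-31) = ((7 + 13)*23)*(-31) = (20*23)*(-31) = 460*(-31) = -14260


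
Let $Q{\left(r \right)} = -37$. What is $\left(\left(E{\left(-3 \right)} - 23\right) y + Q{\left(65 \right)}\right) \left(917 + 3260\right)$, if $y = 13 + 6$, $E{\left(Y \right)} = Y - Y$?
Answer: $-1979898$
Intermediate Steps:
$E{\left(Y \right)} = 0$
$y = 19$
$\left(\left(E{\left(-3 \right)} - 23\right) y + Q{\left(65 \right)}\right) \left(917 + 3260\right) = \left(\left(0 - 23\right) 19 - 37\right) \left(917 + 3260\right) = \left(\left(-23\right) 19 - 37\right) 4177 = \left(-437 - 37\right) 4177 = \left(-474\right) 4177 = -1979898$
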